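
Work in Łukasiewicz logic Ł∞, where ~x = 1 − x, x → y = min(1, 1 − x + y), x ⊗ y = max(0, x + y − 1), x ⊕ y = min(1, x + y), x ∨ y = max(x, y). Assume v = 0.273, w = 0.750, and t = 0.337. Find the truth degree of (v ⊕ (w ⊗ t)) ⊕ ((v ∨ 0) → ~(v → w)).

1.000

w ⊗ t = max(0, 0.750 + 0.337 − 1) = max(0, 0.087) = 0.087
v ⊕ (w ⊗ t) = min(1, 0.273 + 0.087) = min(1, 0.360) = 0.360
v ∨ 0 = max(0.273, 0.000) = 0.273
v → w = min(1, 1 − 0.273 + 0.750) = min(1, 1.477) = 1.000
~(v → w) = 1 − 1.000 = 0.000
(v ∨ 0) → ~(v → w) = min(1, 1 − 0.273 + 0.000) = min(1, 0.727) = 0.727
(v ⊕ (w ⊗ t)) ⊕ ((v ∨ 0) → ~(v → w)) = min(1, 0.360 + 0.727) = min(1, 1.087) = 1.000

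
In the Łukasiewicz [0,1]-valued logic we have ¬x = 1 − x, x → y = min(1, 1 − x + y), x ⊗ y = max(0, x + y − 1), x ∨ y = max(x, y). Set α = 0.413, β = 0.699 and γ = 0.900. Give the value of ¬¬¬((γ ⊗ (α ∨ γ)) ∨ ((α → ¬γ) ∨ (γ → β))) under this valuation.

0.200

α ∨ γ = max(0.413, 0.900) = 0.900
γ ⊗ (α ∨ γ) = max(0, 0.900 + 0.900 − 1) = max(0, 0.800) = 0.800
¬γ = 1 − 0.900 = 0.100
α → ¬γ = min(1, 1 − 0.413 + 0.100) = min(1, 0.687) = 0.687
γ → β = min(1, 1 − 0.900 + 0.699) = min(1, 0.799) = 0.799
(α → ¬γ) ∨ (γ → β) = max(0.687, 0.799) = 0.799
(γ ⊗ (α ∨ γ)) ∨ ((α → ¬γ) ∨ (γ → β)) = max(0.800, 0.799) = 0.800
¬((γ ⊗ (α ∨ γ)) ∨ ((α → ¬γ) ∨ (γ → β))) = 1 − 0.800 = 0.200
¬¬((γ ⊗ (α ∨ γ)) ∨ ((α → ¬γ) ∨ (γ → β))) = 1 − 0.200 = 0.800
¬¬¬((γ ⊗ (α ∨ γ)) ∨ ((α → ¬γ) ∨ (γ → β))) = 1 − 0.800 = 0.200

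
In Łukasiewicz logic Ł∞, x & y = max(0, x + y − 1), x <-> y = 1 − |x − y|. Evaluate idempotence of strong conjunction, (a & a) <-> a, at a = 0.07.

0.93

a & a = max(0, 0.07 + 0.07 − 1) = max(0, -0.86) = 0.00
(a & a) <-> a = 1 − |0.00 − 0.07| = 1 − 0.07 = 0.93
(The value 0.93 < 1 shows this instance is not satisfied; fails in Ł∞ since a ⊗ a = max(0, 2a−1) ≠ a in general.)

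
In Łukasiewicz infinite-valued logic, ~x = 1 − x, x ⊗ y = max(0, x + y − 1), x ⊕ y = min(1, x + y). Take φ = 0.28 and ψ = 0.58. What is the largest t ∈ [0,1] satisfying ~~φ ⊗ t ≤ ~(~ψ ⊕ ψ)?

0.72

~φ = 1 − 0.28 = 0.72
~~φ = 1 − 0.72 = 0.28
So the left factor is ~~φ = 0.28.
~ψ = 1 − 0.58 = 0.42
~ψ ⊕ ψ = min(1, 0.42 + 0.58) = min(1, 1.00) = 1.00
~(~ψ ⊕ ψ) = 1 − 1.00 = 0.00
So the right-hand bound is ~(~ψ ⊕ ψ) = 0.00.
The residuum of the Łukasiewicz t-norm gives the supremum: min(1, 1 − 0.28 + 0.00).
1 − 0.28 + 0.00 = 0.72, so t = min(1, 0.72) = 0.72.
Check: 0.28 ⊗ 0.72 = max(0, 0.00) = 0.00 ≤ 0.00.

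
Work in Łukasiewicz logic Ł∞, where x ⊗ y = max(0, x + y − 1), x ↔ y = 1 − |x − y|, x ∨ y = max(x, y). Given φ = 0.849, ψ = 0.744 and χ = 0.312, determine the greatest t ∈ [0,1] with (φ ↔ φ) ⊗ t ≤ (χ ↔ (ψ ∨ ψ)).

φ ↔ φ = 1 − |0.849 − 0.849| = 1 − 0.000 = 1.000
So the left factor is φ ↔ φ = 1.000.
ψ ∨ ψ = max(0.744, 0.744) = 0.744
χ ↔ (ψ ∨ ψ) = 1 − |0.312 − 0.744| = 1 − 0.432 = 0.568
So the right-hand bound is χ ↔ (ψ ∨ ψ) = 0.568.
The residuum of the Łukasiewicz t-norm gives the supremum: min(1, 1 − 1.000 + 0.568).
1 − 1.000 + 0.568 = 0.568, so t = min(1, 0.568) = 0.568.
Check: 1.000 ⊗ 0.568 = max(0, 0.568) = 0.568 ≤ 0.568.

0.568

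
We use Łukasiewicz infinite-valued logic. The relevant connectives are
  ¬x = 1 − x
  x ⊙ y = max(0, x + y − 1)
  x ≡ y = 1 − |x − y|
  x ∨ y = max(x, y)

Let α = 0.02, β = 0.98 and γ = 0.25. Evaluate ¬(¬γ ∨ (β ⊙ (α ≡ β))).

0.25

¬γ = 1 − 0.25 = 0.75
α ≡ β = 1 − |0.02 − 0.98| = 1 − 0.96 = 0.04
β ⊙ (α ≡ β) = max(0, 0.98 + 0.04 − 1) = max(0, 0.02) = 0.02
¬γ ∨ (β ⊙ (α ≡ β)) = max(0.75, 0.02) = 0.75
¬(¬γ ∨ (β ⊙ (α ≡ β))) = 1 − 0.75 = 0.25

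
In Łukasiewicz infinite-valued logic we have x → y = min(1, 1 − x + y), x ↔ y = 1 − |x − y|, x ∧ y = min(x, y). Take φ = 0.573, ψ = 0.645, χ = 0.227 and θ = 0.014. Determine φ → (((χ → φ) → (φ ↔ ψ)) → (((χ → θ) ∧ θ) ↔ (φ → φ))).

χ → φ = min(1, 1 − 0.227 + 0.573) = min(1, 1.346) = 1.000
φ ↔ ψ = 1 − |0.573 − 0.645| = 1 − 0.072 = 0.928
(χ → φ) → (φ ↔ ψ) = min(1, 1 − 1.000 + 0.928) = min(1, 0.928) = 0.928
χ → θ = min(1, 1 − 0.227 + 0.014) = min(1, 0.787) = 0.787
(χ → θ) ∧ θ = min(0.787, 0.014) = 0.014
φ → φ = min(1, 1 − 0.573 + 0.573) = min(1, 1.000) = 1.000
((χ → θ) ∧ θ) ↔ (φ → φ) = 1 − |0.014 − 1.000| = 1 − 0.986 = 0.014
((χ → φ) → (φ ↔ ψ)) → (((χ → θ) ∧ θ) ↔ (φ → φ)) = min(1, 1 − 0.928 + 0.014) = min(1, 0.086) = 0.086
φ → (((χ → φ) → (φ ↔ ψ)) → (((χ → θ) ∧ θ) ↔ (φ → φ))) = min(1, 1 − 0.573 + 0.086) = min(1, 0.513) = 0.513

0.513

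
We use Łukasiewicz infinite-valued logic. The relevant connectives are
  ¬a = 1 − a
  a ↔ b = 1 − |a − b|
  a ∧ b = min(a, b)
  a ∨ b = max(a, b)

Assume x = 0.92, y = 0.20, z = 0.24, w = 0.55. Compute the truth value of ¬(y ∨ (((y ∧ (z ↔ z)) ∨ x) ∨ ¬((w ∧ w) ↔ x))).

0.08

z ↔ z = 1 − |0.24 − 0.24| = 1 − 0.00 = 1.00
y ∧ (z ↔ z) = min(0.20, 1.00) = 0.20
(y ∧ (z ↔ z)) ∨ x = max(0.20, 0.92) = 0.92
w ∧ w = min(0.55, 0.55) = 0.55
(w ∧ w) ↔ x = 1 − |0.55 − 0.92| = 1 − 0.37 = 0.63
¬((w ∧ w) ↔ x) = 1 − 0.63 = 0.37
((y ∧ (z ↔ z)) ∨ x) ∨ ¬((w ∧ w) ↔ x) = max(0.92, 0.37) = 0.92
y ∨ (((y ∧ (z ↔ z)) ∨ x) ∨ ¬((w ∧ w) ↔ x)) = max(0.20, 0.92) = 0.92
¬(y ∨ (((y ∧ (z ↔ z)) ∨ x) ∨ ¬((w ∧ w) ↔ x))) = 1 − 0.92 = 0.08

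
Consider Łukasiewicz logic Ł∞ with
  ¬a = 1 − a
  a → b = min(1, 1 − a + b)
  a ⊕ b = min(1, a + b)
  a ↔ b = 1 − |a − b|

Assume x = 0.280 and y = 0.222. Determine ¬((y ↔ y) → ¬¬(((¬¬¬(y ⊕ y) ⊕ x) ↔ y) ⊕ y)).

0.392

y ↔ y = 1 − |0.222 − 0.222| = 1 − 0.000 = 1.000
y ⊕ y = min(1, 0.222 + 0.222) = min(1, 0.444) = 0.444
¬(y ⊕ y) = 1 − 0.444 = 0.556
¬¬(y ⊕ y) = 1 − 0.556 = 0.444
¬¬¬(y ⊕ y) = 1 − 0.444 = 0.556
¬¬¬(y ⊕ y) ⊕ x = min(1, 0.556 + 0.280) = min(1, 0.836) = 0.836
(¬¬¬(y ⊕ y) ⊕ x) ↔ y = 1 − |0.836 − 0.222| = 1 − 0.614 = 0.386
((¬¬¬(y ⊕ y) ⊕ x) ↔ y) ⊕ y = min(1, 0.386 + 0.222) = min(1, 0.608) = 0.608
¬(((¬¬¬(y ⊕ y) ⊕ x) ↔ y) ⊕ y) = 1 − 0.608 = 0.392
¬¬(((¬¬¬(y ⊕ y) ⊕ x) ↔ y) ⊕ y) = 1 − 0.392 = 0.608
(y ↔ y) → ¬¬(((¬¬¬(y ⊕ y) ⊕ x) ↔ y) ⊕ y) = min(1, 1 − 1.000 + 0.608) = min(1, 0.608) = 0.608
¬((y ↔ y) → ¬¬(((¬¬¬(y ⊕ y) ⊕ x) ↔ y) ⊕ y)) = 1 − 0.608 = 0.392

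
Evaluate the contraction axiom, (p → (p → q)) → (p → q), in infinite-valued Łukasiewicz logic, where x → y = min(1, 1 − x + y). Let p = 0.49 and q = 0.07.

0.58

p → q = min(1, 1 − 0.49 + 0.07) = min(1, 0.58) = 0.58
p → (p → q) = min(1, 1 − 0.49 + 0.58) = min(1, 1.09) = 1.00
(p → (p → q)) → (p → q) = min(1, 1 − 1.00 + 0.58) = min(1, 0.58) = 0.58
(The value 0.58 < 1 shows this instance is not satisfied; fails in Ł∞ (the t-norm is not idempotent).)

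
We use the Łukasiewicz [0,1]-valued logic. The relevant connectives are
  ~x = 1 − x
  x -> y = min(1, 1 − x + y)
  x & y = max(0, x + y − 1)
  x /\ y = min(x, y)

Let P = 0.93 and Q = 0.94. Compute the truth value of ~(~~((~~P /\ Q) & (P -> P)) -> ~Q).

~P = 1 − 0.93 = 0.07
~~P = 1 − 0.07 = 0.93
~~P /\ Q = min(0.93, 0.94) = 0.93
P -> P = min(1, 1 − 0.93 + 0.93) = min(1, 1.00) = 1.00
(~~P /\ Q) & (P -> P) = max(0, 0.93 + 1.00 − 1) = max(0, 0.93) = 0.93
~((~~P /\ Q) & (P -> P)) = 1 − 0.93 = 0.07
~~((~~P /\ Q) & (P -> P)) = 1 − 0.07 = 0.93
~Q = 1 − 0.94 = 0.06
~~((~~P /\ Q) & (P -> P)) -> ~Q = min(1, 1 − 0.93 + 0.06) = min(1, 0.13) = 0.13
~(~~((~~P /\ Q) & (P -> P)) -> ~Q) = 1 − 0.13 = 0.87

0.87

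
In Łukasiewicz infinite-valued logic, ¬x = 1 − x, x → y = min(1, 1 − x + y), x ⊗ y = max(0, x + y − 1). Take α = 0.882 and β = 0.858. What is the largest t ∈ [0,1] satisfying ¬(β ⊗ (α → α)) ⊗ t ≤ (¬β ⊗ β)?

α → α = min(1, 1 − 0.882 + 0.882) = min(1, 1.000) = 1.000
β ⊗ (α → α) = max(0, 0.858 + 1.000 − 1) = max(0, 0.858) = 0.858
¬(β ⊗ (α → α)) = 1 − 0.858 = 0.142
So the left factor is ¬(β ⊗ (α → α)) = 0.142.
¬β = 1 − 0.858 = 0.142
¬β ⊗ β = max(0, 0.142 + 0.858 − 1) = max(0, 0.000) = 0.000
So the right-hand bound is ¬β ⊗ β = 0.000.
The residuum of the Łukasiewicz t-norm gives the supremum: min(1, 1 − 0.142 + 0.000).
1 − 0.142 + 0.000 = 0.858, so t = min(1, 0.858) = 0.858.
Check: 0.142 ⊗ 0.858 = max(0, 0.000) = 0.000 ≤ 0.000.

0.858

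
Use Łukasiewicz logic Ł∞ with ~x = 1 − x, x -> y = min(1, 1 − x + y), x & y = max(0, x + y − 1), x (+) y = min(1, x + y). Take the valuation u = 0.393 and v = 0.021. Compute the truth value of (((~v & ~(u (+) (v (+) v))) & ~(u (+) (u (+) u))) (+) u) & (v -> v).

0.393

~v = 1 − 0.021 = 0.979
v (+) v = min(1, 0.021 + 0.021) = min(1, 0.042) = 0.042
u (+) (v (+) v) = min(1, 0.393 + 0.042) = min(1, 0.435) = 0.435
~(u (+) (v (+) v)) = 1 − 0.435 = 0.565
~v & ~(u (+) (v (+) v)) = max(0, 0.979 + 0.565 − 1) = max(0, 0.544) = 0.544
u (+) u = min(1, 0.393 + 0.393) = min(1, 0.786) = 0.786
u (+) (u (+) u) = min(1, 0.393 + 0.786) = min(1, 1.179) = 1.000
~(u (+) (u (+) u)) = 1 − 1.000 = 0.000
(~v & ~(u (+) (v (+) v))) & ~(u (+) (u (+) u)) = max(0, 0.544 + 0.000 − 1) = max(0, -0.456) = 0.000
((~v & ~(u (+) (v (+) v))) & ~(u (+) (u (+) u))) (+) u = min(1, 0.000 + 0.393) = min(1, 0.393) = 0.393
v -> v = min(1, 1 − 0.021 + 0.021) = min(1, 1.000) = 1.000
(((~v & ~(u (+) (v (+) v))) & ~(u (+) (u (+) u))) (+) u) & (v -> v) = max(0, 0.393 + 1.000 − 1) = max(0, 0.393) = 0.393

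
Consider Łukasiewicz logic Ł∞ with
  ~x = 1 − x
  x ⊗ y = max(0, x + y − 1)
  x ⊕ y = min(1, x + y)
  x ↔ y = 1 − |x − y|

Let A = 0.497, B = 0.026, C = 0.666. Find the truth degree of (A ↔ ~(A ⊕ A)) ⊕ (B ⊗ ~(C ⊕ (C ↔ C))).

A ⊕ A = min(1, 0.497 + 0.497) = min(1, 0.994) = 0.994
~(A ⊕ A) = 1 − 0.994 = 0.006
A ↔ ~(A ⊕ A) = 1 − |0.497 − 0.006| = 1 − 0.491 = 0.509
C ↔ C = 1 − |0.666 − 0.666| = 1 − 0.000 = 1.000
C ⊕ (C ↔ C) = min(1, 0.666 + 1.000) = min(1, 1.666) = 1.000
~(C ⊕ (C ↔ C)) = 1 − 1.000 = 0.000
B ⊗ ~(C ⊕ (C ↔ C)) = max(0, 0.026 + 0.000 − 1) = max(0, -0.974) = 0.000
(A ↔ ~(A ⊕ A)) ⊕ (B ⊗ ~(C ⊕ (C ↔ C))) = min(1, 0.509 + 0.000) = min(1, 0.509) = 0.509

0.509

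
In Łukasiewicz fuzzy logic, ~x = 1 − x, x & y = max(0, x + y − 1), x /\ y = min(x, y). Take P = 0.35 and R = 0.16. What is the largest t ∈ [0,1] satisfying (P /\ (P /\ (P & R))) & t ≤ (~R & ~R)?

P & R = max(0, 0.35 + 0.16 − 1) = max(0, -0.49) = 0.00
P /\ (P & R) = min(0.35, 0.00) = 0.00
P /\ (P /\ (P & R)) = min(0.35, 0.00) = 0.00
So the left factor is P /\ (P /\ (P & R)) = 0.00.
~R = 1 − 0.16 = 0.84
~R & ~R = max(0, 0.84 + 0.84 − 1) = max(0, 0.68) = 0.68
So the right-hand bound is ~R & ~R = 0.68.
The residuum of the Łukasiewicz t-norm gives the supremum: min(1, 1 − 0.00 + 0.68).
1 − 0.00 + 0.68 = 1.68, so t = min(1, 1.68) = 1.00.
Check: 0.00 & 1.00 = max(0, 0.00) = 0.00 ≤ 0.68.

1.00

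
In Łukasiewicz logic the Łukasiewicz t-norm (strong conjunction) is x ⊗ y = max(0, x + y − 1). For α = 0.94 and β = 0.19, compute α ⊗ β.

α ⊗ β = max(0, 0.94 + 0.19 − 1) = max(0, 0.13) = 0.13
For comparison, the Gödel (minimum) t-norm min(x, y) would give 0.19.

0.13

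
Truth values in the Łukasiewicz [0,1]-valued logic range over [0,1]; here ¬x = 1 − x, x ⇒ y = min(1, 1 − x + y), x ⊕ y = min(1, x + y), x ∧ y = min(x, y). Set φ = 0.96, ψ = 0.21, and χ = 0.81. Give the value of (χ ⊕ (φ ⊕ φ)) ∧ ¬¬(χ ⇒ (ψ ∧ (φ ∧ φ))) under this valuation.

φ ⊕ φ = min(1, 0.96 + 0.96) = min(1, 1.92) = 1.00
χ ⊕ (φ ⊕ φ) = min(1, 0.81 + 1.00) = min(1, 1.81) = 1.00
φ ∧ φ = min(0.96, 0.96) = 0.96
ψ ∧ (φ ∧ φ) = min(0.21, 0.96) = 0.21
χ ⇒ (ψ ∧ (φ ∧ φ)) = min(1, 1 − 0.81 + 0.21) = min(1, 0.40) = 0.40
¬(χ ⇒ (ψ ∧ (φ ∧ φ))) = 1 − 0.40 = 0.60
¬¬(χ ⇒ (ψ ∧ (φ ∧ φ))) = 1 − 0.60 = 0.40
(χ ⊕ (φ ⊕ φ)) ∧ ¬¬(χ ⇒ (ψ ∧ (φ ∧ φ))) = min(1.00, 0.40) = 0.40

0.40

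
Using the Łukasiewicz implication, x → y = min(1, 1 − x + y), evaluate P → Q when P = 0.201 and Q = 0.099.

P → Q = min(1, 1 − 0.201 + 0.099) = min(1, 0.898) = 0.898
For comparison, the Gödel implication (1 if x ≤ y else y) would give 0.099.

0.898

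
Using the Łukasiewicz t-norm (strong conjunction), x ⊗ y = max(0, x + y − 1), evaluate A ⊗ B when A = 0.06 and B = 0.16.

A ⊗ B = max(0, 0.06 + 0.16 − 1) = max(0, -0.78) = 0.00
For comparison, the Gödel (minimum) t-norm min(x, y) would give 0.06.

0.00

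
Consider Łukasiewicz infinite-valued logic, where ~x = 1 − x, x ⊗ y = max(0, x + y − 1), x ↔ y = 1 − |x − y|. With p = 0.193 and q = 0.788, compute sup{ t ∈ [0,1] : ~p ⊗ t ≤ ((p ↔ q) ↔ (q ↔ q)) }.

~p = 1 − 0.193 = 0.807
So the left factor is ~p = 0.807.
p ↔ q = 1 − |0.193 − 0.788| = 1 − 0.595 = 0.405
q ↔ q = 1 − |0.788 − 0.788| = 1 − 0.000 = 1.000
(p ↔ q) ↔ (q ↔ q) = 1 − |0.405 − 1.000| = 1 − 0.595 = 0.405
So the right-hand bound is (p ↔ q) ↔ (q ↔ q) = 0.405.
The residuum of the Łukasiewicz t-norm gives the supremum: min(1, 1 − 0.807 + 0.405).
1 − 0.807 + 0.405 = 0.598, so t = min(1, 0.598) = 0.598.
Check: 0.807 ⊗ 0.598 = max(0, 0.405) = 0.405 ≤ 0.405.

0.598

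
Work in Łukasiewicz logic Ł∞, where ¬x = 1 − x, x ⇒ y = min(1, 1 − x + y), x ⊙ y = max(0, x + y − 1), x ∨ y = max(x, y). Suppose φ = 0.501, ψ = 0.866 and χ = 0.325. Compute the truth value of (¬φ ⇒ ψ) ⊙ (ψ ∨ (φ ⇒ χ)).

¬φ = 1 − 0.501 = 0.499
¬φ ⇒ ψ = min(1, 1 − 0.499 + 0.866) = min(1, 1.367) = 1.000
φ ⇒ χ = min(1, 1 − 0.501 + 0.325) = min(1, 0.824) = 0.824
ψ ∨ (φ ⇒ χ) = max(0.866, 0.824) = 0.866
(¬φ ⇒ ψ) ⊙ (ψ ∨ (φ ⇒ χ)) = max(0, 1.000 + 0.866 − 1) = max(0, 0.866) = 0.866

0.866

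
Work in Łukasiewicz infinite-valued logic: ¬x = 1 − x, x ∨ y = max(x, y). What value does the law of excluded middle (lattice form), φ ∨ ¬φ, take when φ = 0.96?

¬φ = 1 − 0.96 = 0.04
φ ∨ ¬φ = max(0.96, 0.04) = 0.96
(The value 0.96 < 1 shows this instance is not satisfied; not a Ł∞-tautology — its value is max(a, 1−a).)

0.96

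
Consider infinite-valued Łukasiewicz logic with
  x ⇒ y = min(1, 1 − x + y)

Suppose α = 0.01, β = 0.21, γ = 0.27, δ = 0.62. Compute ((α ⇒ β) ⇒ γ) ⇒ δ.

α ⇒ β = min(1, 1 − 0.01 + 0.21) = min(1, 1.20) = 1.00
(α ⇒ β) ⇒ γ = min(1, 1 − 1.00 + 0.27) = min(1, 0.27) = 0.27
((α ⇒ β) ⇒ γ) ⇒ δ = min(1, 1 − 0.27 + 0.62) = min(1, 1.35) = 1.00

1.00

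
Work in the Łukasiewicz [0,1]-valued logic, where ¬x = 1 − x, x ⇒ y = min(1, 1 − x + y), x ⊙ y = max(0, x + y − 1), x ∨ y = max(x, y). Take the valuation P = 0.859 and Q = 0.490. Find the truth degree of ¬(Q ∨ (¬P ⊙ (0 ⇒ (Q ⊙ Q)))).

0.510

¬P = 1 − 0.859 = 0.141
Q ⊙ Q = max(0, 0.490 + 0.490 − 1) = max(0, -0.020) = 0.000
0 ⇒ (Q ⊙ Q) = min(1, 1 − 0.000 + 0.000) = min(1, 1.000) = 1.000
¬P ⊙ (0 ⇒ (Q ⊙ Q)) = max(0, 0.141 + 1.000 − 1) = max(0, 0.141) = 0.141
Q ∨ (¬P ⊙ (0 ⇒ (Q ⊙ Q))) = max(0.490, 0.141) = 0.490
¬(Q ∨ (¬P ⊙ (0 ⇒ (Q ⊙ Q)))) = 1 − 0.490 = 0.510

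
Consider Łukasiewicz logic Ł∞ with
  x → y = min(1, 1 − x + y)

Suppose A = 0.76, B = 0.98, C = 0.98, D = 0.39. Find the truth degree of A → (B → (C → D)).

0.67

C → D = min(1, 1 − 0.98 + 0.39) = min(1, 0.41) = 0.41
B → (C → D) = min(1, 1 − 0.98 + 0.41) = min(1, 0.43) = 0.43
A → (B → (C → D)) = min(1, 1 − 0.76 + 0.43) = min(1, 0.67) = 0.67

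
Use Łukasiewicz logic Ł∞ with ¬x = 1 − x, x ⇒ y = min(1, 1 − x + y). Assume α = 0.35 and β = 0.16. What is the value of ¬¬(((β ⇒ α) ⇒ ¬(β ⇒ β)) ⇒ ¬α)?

β ⇒ α = min(1, 1 − 0.16 + 0.35) = min(1, 1.19) = 1.00
β ⇒ β = min(1, 1 − 0.16 + 0.16) = min(1, 1.00) = 1.00
¬(β ⇒ β) = 1 − 1.00 = 0.00
(β ⇒ α) ⇒ ¬(β ⇒ β) = min(1, 1 − 1.00 + 0.00) = min(1, 0.00) = 0.00
¬α = 1 − 0.35 = 0.65
((β ⇒ α) ⇒ ¬(β ⇒ β)) ⇒ ¬α = min(1, 1 − 0.00 + 0.65) = min(1, 1.65) = 1.00
¬(((β ⇒ α) ⇒ ¬(β ⇒ β)) ⇒ ¬α) = 1 − 1.00 = 0.00
¬¬(((β ⇒ α) ⇒ ¬(β ⇒ β)) ⇒ ¬α) = 1 − 0.00 = 1.00

1.00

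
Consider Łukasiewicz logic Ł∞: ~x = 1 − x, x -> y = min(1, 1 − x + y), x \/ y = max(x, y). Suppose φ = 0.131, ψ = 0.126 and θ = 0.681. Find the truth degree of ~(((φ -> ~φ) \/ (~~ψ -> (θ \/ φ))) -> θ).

0.319

~φ = 1 − 0.131 = 0.869
φ -> ~φ = min(1, 1 − 0.131 + 0.869) = min(1, 1.738) = 1.000
~ψ = 1 − 0.126 = 0.874
~~ψ = 1 − 0.874 = 0.126
θ \/ φ = max(0.681, 0.131) = 0.681
~~ψ -> (θ \/ φ) = min(1, 1 − 0.126 + 0.681) = min(1, 1.555) = 1.000
(φ -> ~φ) \/ (~~ψ -> (θ \/ φ)) = max(1.000, 1.000) = 1.000
((φ -> ~φ) \/ (~~ψ -> (θ \/ φ))) -> θ = min(1, 1 − 1.000 + 0.681) = min(1, 0.681) = 0.681
~(((φ -> ~φ) \/ (~~ψ -> (θ \/ φ))) -> θ) = 1 − 0.681 = 0.319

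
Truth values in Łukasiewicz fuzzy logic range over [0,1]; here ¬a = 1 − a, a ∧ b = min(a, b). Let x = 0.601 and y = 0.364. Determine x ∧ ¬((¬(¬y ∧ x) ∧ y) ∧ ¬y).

0.601

¬y = 1 − 0.364 = 0.636
¬y ∧ x = min(0.636, 0.601) = 0.601
¬(¬y ∧ x) = 1 − 0.601 = 0.399
¬(¬y ∧ x) ∧ y = min(0.399, 0.364) = 0.364
(¬(¬y ∧ x) ∧ y) ∧ ¬y = min(0.364, 0.636) = 0.364
¬((¬(¬y ∧ x) ∧ y) ∧ ¬y) = 1 − 0.364 = 0.636
x ∧ ¬((¬(¬y ∧ x) ∧ y) ∧ ¬y) = min(0.601, 0.636) = 0.601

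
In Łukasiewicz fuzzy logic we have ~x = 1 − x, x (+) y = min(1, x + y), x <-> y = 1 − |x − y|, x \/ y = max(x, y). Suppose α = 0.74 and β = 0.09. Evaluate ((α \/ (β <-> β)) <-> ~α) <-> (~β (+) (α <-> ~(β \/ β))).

β <-> β = 1 − |0.09 − 0.09| = 1 − 0.00 = 1.00
α \/ (β <-> β) = max(0.74, 1.00) = 1.00
~α = 1 − 0.74 = 0.26
(α \/ (β <-> β)) <-> ~α = 1 − |1.00 − 0.26| = 1 − 0.74 = 0.26
~β = 1 − 0.09 = 0.91
β \/ β = max(0.09, 0.09) = 0.09
~(β \/ β) = 1 − 0.09 = 0.91
α <-> ~(β \/ β) = 1 − |0.74 − 0.91| = 1 − 0.17 = 0.83
~β (+) (α <-> ~(β \/ β)) = min(1, 0.91 + 0.83) = min(1, 1.74) = 1.00
((α \/ (β <-> β)) <-> ~α) <-> (~β (+) (α <-> ~(β \/ β))) = 1 − |0.26 − 1.00| = 1 − 0.74 = 0.26

0.26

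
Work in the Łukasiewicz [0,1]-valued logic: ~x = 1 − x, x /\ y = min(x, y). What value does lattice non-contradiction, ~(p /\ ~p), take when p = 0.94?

~p = 1 − 0.94 = 0.06
p /\ ~p = min(0.94, 0.06) = 0.06
~(p /\ ~p) = 1 − 0.06 = 0.94
(The value 0.94 < 1 shows this instance is not satisfied; not a Ł∞-tautology — its value is 1 − min(a, 1−a).)

0.94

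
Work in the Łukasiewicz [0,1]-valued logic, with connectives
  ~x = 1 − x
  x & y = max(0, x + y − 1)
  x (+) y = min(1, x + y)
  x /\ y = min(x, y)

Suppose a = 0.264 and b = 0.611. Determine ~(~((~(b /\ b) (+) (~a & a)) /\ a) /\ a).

0.736

b /\ b = min(0.611, 0.611) = 0.611
~(b /\ b) = 1 − 0.611 = 0.389
~a = 1 − 0.264 = 0.736
~a & a = max(0, 0.736 + 0.264 − 1) = max(0, 0.000) = 0.000
~(b /\ b) (+) (~a & a) = min(1, 0.389 + 0.000) = min(1, 0.389) = 0.389
(~(b /\ b) (+) (~a & a)) /\ a = min(0.389, 0.264) = 0.264
~((~(b /\ b) (+) (~a & a)) /\ a) = 1 − 0.264 = 0.736
~((~(b /\ b) (+) (~a & a)) /\ a) /\ a = min(0.736, 0.264) = 0.264
~(~((~(b /\ b) (+) (~a & a)) /\ a) /\ a) = 1 − 0.264 = 0.736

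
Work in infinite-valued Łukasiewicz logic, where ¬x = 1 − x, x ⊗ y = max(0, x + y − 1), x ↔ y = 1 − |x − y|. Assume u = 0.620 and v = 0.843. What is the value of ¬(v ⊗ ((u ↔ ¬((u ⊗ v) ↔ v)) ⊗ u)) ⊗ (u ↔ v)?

0.554

u ⊗ v = max(0, 0.620 + 0.843 − 1) = max(0, 0.463) = 0.463
(u ⊗ v) ↔ v = 1 − |0.463 − 0.843| = 1 − 0.380 = 0.620
¬((u ⊗ v) ↔ v) = 1 − 0.620 = 0.380
u ↔ ¬((u ⊗ v) ↔ v) = 1 − |0.620 − 0.380| = 1 − 0.240 = 0.760
(u ↔ ¬((u ⊗ v) ↔ v)) ⊗ u = max(0, 0.760 + 0.620 − 1) = max(0, 0.380) = 0.380
v ⊗ ((u ↔ ¬((u ⊗ v) ↔ v)) ⊗ u) = max(0, 0.843 + 0.380 − 1) = max(0, 0.223) = 0.223
¬(v ⊗ ((u ↔ ¬((u ⊗ v) ↔ v)) ⊗ u)) = 1 − 0.223 = 0.777
u ↔ v = 1 − |0.620 − 0.843| = 1 − 0.223 = 0.777
¬(v ⊗ ((u ↔ ¬((u ⊗ v) ↔ v)) ⊗ u)) ⊗ (u ↔ v) = max(0, 0.777 + 0.777 − 1) = max(0, 0.554) = 0.554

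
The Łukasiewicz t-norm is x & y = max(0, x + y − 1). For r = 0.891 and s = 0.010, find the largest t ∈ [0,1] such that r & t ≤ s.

The residuum of the Łukasiewicz t-norm gives the supremum: min(1, 1 − 0.891 + 0.010).
1 − 0.891 + 0.010 = 0.119, so t = min(1, 0.119) = 0.119.
Check: 0.891 & 0.119 = max(0, 0.010) = 0.010 ≤ 0.010.

0.119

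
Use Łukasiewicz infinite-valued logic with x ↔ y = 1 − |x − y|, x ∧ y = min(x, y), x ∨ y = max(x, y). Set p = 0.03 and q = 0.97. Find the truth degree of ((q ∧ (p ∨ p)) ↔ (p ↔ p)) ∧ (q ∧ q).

0.03

p ∨ p = max(0.03, 0.03) = 0.03
q ∧ (p ∨ p) = min(0.97, 0.03) = 0.03
p ↔ p = 1 − |0.03 − 0.03| = 1 − 0.00 = 1.00
(q ∧ (p ∨ p)) ↔ (p ↔ p) = 1 − |0.03 − 1.00| = 1 − 0.97 = 0.03
q ∧ q = min(0.97, 0.97) = 0.97
((q ∧ (p ∨ p)) ↔ (p ↔ p)) ∧ (q ∧ q) = min(0.03, 0.97) = 0.03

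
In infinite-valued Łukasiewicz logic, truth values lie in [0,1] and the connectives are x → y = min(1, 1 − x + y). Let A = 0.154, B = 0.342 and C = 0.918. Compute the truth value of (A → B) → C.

A → B = min(1, 1 − 0.154 + 0.342) = min(1, 1.188) = 1.000
(A → B) → C = min(1, 1 − 1.000 + 0.918) = min(1, 0.918) = 0.918

0.918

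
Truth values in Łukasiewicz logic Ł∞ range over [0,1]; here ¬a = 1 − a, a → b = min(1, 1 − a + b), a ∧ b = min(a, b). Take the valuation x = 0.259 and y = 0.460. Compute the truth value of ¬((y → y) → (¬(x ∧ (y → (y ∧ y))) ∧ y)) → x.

y → y = min(1, 1 − 0.460 + 0.460) = min(1, 1.000) = 1.000
y ∧ y = min(0.460, 0.460) = 0.460
y → (y ∧ y) = min(1, 1 − 0.460 + 0.460) = min(1, 1.000) = 1.000
x ∧ (y → (y ∧ y)) = min(0.259, 1.000) = 0.259
¬(x ∧ (y → (y ∧ y))) = 1 − 0.259 = 0.741
¬(x ∧ (y → (y ∧ y))) ∧ y = min(0.741, 0.460) = 0.460
(y → y) → (¬(x ∧ (y → (y ∧ y))) ∧ y) = min(1, 1 − 1.000 + 0.460) = min(1, 0.460) = 0.460
¬((y → y) → (¬(x ∧ (y → (y ∧ y))) ∧ y)) = 1 − 0.460 = 0.540
¬((y → y) → (¬(x ∧ (y → (y ∧ y))) ∧ y)) → x = min(1, 1 − 0.540 + 0.259) = min(1, 0.719) = 0.719

0.719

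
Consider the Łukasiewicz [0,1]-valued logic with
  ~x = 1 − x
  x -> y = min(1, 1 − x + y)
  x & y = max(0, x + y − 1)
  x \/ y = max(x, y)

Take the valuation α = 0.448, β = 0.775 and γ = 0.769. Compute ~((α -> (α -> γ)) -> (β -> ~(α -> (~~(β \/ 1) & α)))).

0.775

α -> γ = min(1, 1 − 0.448 + 0.769) = min(1, 1.321) = 1.000
α -> (α -> γ) = min(1, 1 − 0.448 + 1.000) = min(1, 1.552) = 1.000
β \/ 1 = max(0.775, 1.000) = 1.000
~(β \/ 1) = 1 − 1.000 = 0.000
~~(β \/ 1) = 1 − 0.000 = 1.000
~~(β \/ 1) & α = max(0, 1.000 + 0.448 − 1) = max(0, 0.448) = 0.448
α -> (~~(β \/ 1) & α) = min(1, 1 − 0.448 + 0.448) = min(1, 1.000) = 1.000
~(α -> (~~(β \/ 1) & α)) = 1 − 1.000 = 0.000
β -> ~(α -> (~~(β \/ 1) & α)) = min(1, 1 − 0.775 + 0.000) = min(1, 0.225) = 0.225
(α -> (α -> γ)) -> (β -> ~(α -> (~~(β \/ 1) & α))) = min(1, 1 − 1.000 + 0.225) = min(1, 0.225) = 0.225
~((α -> (α -> γ)) -> (β -> ~(α -> (~~(β \/ 1) & α)))) = 1 − 0.225 = 0.775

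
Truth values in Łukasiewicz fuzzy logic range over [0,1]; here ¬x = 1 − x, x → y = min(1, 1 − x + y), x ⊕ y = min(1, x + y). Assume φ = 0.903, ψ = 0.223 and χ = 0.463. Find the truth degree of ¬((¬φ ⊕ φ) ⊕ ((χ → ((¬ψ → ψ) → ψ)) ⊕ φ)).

¬φ = 1 − 0.903 = 0.097
¬φ ⊕ φ = min(1, 0.097 + 0.903) = min(1, 1.000) = 1.000
¬ψ = 1 − 0.223 = 0.777
¬ψ → ψ = min(1, 1 − 0.777 + 0.223) = min(1, 0.446) = 0.446
(¬ψ → ψ) → ψ = min(1, 1 − 0.446 + 0.223) = min(1, 0.777) = 0.777
χ → ((¬ψ → ψ) → ψ) = min(1, 1 − 0.463 + 0.777) = min(1, 1.314) = 1.000
(χ → ((¬ψ → ψ) → ψ)) ⊕ φ = min(1, 1.000 + 0.903) = min(1, 1.903) = 1.000
(¬φ ⊕ φ) ⊕ ((χ → ((¬ψ → ψ) → ψ)) ⊕ φ) = min(1, 1.000 + 1.000) = min(1, 2.000) = 1.000
¬((¬φ ⊕ φ) ⊕ ((χ → ((¬ψ → ψ) → ψ)) ⊕ φ)) = 1 − 1.000 = 0.000

0.000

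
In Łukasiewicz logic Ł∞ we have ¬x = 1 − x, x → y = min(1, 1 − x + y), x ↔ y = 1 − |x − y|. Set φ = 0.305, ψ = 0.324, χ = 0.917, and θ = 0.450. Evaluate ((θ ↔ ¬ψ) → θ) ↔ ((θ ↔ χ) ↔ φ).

¬ψ = 1 − 0.324 = 0.676
θ ↔ ¬ψ = 1 − |0.450 − 0.676| = 1 − 0.226 = 0.774
(θ ↔ ¬ψ) → θ = min(1, 1 − 0.774 + 0.450) = min(1, 0.676) = 0.676
θ ↔ χ = 1 − |0.450 − 0.917| = 1 − 0.467 = 0.533
(θ ↔ χ) ↔ φ = 1 − |0.533 − 0.305| = 1 − 0.228 = 0.772
((θ ↔ ¬ψ) → θ) ↔ ((θ ↔ χ) ↔ φ) = 1 − |0.676 − 0.772| = 1 − 0.096 = 0.904

0.904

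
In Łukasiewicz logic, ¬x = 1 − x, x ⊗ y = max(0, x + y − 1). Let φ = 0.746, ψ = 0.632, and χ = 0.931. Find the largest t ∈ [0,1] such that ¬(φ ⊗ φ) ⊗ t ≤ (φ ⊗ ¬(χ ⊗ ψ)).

0.675

φ ⊗ φ = max(0, 0.746 + 0.746 − 1) = max(0, 0.492) = 0.492
¬(φ ⊗ φ) = 1 − 0.492 = 0.508
So the left factor is ¬(φ ⊗ φ) = 0.508.
χ ⊗ ψ = max(0, 0.931 + 0.632 − 1) = max(0, 0.563) = 0.563
¬(χ ⊗ ψ) = 1 − 0.563 = 0.437
φ ⊗ ¬(χ ⊗ ψ) = max(0, 0.746 + 0.437 − 1) = max(0, 0.183) = 0.183
So the right-hand bound is φ ⊗ ¬(χ ⊗ ψ) = 0.183.
The residuum of the Łukasiewicz t-norm gives the supremum: min(1, 1 − 0.508 + 0.183).
1 − 0.508 + 0.183 = 0.675, so t = min(1, 0.675) = 0.675.
Check: 0.508 ⊗ 0.675 = max(0, 0.183) = 0.183 ≤ 0.183.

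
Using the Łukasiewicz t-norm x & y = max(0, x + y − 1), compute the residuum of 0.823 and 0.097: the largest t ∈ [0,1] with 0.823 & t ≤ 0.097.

0.274

The residuum of the Łukasiewicz t-norm gives the supremum: min(1, 1 − 0.823 + 0.097).
1 − 0.823 + 0.097 = 0.274, so t = min(1, 0.274) = 0.274.
Check: 0.823 & 0.274 = max(0, 0.097) = 0.097 ≤ 0.097.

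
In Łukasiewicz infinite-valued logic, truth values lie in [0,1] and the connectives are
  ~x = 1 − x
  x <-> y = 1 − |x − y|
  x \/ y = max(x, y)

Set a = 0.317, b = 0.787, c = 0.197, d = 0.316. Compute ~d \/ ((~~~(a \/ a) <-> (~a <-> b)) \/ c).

0.787

~d = 1 − 0.316 = 0.684
a \/ a = max(0.317, 0.317) = 0.317
~(a \/ a) = 1 − 0.317 = 0.683
~~(a \/ a) = 1 − 0.683 = 0.317
~~~(a \/ a) = 1 − 0.317 = 0.683
~a = 1 − 0.317 = 0.683
~a <-> b = 1 − |0.683 − 0.787| = 1 − 0.104 = 0.896
~~~(a \/ a) <-> (~a <-> b) = 1 − |0.683 − 0.896| = 1 − 0.213 = 0.787
(~~~(a \/ a) <-> (~a <-> b)) \/ c = max(0.787, 0.197) = 0.787
~d \/ ((~~~(a \/ a) <-> (~a <-> b)) \/ c) = max(0.684, 0.787) = 0.787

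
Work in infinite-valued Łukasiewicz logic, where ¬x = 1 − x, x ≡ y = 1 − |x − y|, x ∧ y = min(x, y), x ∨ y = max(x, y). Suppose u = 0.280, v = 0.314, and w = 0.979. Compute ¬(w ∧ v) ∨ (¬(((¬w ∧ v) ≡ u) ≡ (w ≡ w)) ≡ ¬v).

w ∧ v = min(0.979, 0.314) = 0.314
¬(w ∧ v) = 1 − 0.314 = 0.686
¬w = 1 − 0.979 = 0.021
¬w ∧ v = min(0.021, 0.314) = 0.021
(¬w ∧ v) ≡ u = 1 − |0.021 − 0.280| = 1 − 0.259 = 0.741
w ≡ w = 1 − |0.979 − 0.979| = 1 − 0.000 = 1.000
((¬w ∧ v) ≡ u) ≡ (w ≡ w) = 1 − |0.741 − 1.000| = 1 − 0.259 = 0.741
¬(((¬w ∧ v) ≡ u) ≡ (w ≡ w)) = 1 − 0.741 = 0.259
¬v = 1 − 0.314 = 0.686
¬(((¬w ∧ v) ≡ u) ≡ (w ≡ w)) ≡ ¬v = 1 − |0.259 − 0.686| = 1 − 0.427 = 0.573
¬(w ∧ v) ∨ (¬(((¬w ∧ v) ≡ u) ≡ (w ≡ w)) ≡ ¬v) = max(0.686, 0.573) = 0.686

0.686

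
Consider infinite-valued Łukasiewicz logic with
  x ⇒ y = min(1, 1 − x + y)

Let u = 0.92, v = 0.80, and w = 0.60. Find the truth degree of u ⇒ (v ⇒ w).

v ⇒ w = min(1, 1 − 0.80 + 0.60) = min(1, 0.80) = 0.80
u ⇒ (v ⇒ w) = min(1, 1 − 0.92 + 0.80) = min(1, 0.88) = 0.88

0.88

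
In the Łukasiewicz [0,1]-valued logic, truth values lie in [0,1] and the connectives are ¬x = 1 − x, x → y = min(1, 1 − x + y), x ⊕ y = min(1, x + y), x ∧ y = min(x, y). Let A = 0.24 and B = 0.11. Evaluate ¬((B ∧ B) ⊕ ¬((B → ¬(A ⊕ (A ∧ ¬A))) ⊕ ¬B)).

0.89

B ∧ B = min(0.11, 0.11) = 0.11
¬A = 1 − 0.24 = 0.76
A ∧ ¬A = min(0.24, 0.76) = 0.24
A ⊕ (A ∧ ¬A) = min(1, 0.24 + 0.24) = min(1, 0.48) = 0.48
¬(A ⊕ (A ∧ ¬A)) = 1 − 0.48 = 0.52
B → ¬(A ⊕ (A ∧ ¬A)) = min(1, 1 − 0.11 + 0.52) = min(1, 1.41) = 1.00
¬B = 1 − 0.11 = 0.89
(B → ¬(A ⊕ (A ∧ ¬A))) ⊕ ¬B = min(1, 1.00 + 0.89) = min(1, 1.89) = 1.00
¬((B → ¬(A ⊕ (A ∧ ¬A))) ⊕ ¬B) = 1 − 1.00 = 0.00
(B ∧ B) ⊕ ¬((B → ¬(A ⊕ (A ∧ ¬A))) ⊕ ¬B) = min(1, 0.11 + 0.00) = min(1, 0.11) = 0.11
¬((B ∧ B) ⊕ ¬((B → ¬(A ⊕ (A ∧ ¬A))) ⊕ ¬B)) = 1 − 0.11 = 0.89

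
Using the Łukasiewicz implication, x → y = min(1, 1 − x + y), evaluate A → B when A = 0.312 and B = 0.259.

A → B = min(1, 1 − 0.312 + 0.259) = min(1, 0.947) = 0.947
For comparison, the Gödel implication (1 if x ≤ y else y) would give 0.259.

0.947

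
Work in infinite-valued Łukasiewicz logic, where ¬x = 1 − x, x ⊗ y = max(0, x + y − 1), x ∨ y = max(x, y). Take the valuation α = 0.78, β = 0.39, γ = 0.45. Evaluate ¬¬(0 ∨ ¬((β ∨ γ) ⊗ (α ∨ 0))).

0.77

β ∨ γ = max(0.39, 0.45) = 0.45
α ∨ 0 = max(0.78, 0.00) = 0.78
(β ∨ γ) ⊗ (α ∨ 0) = max(0, 0.45 + 0.78 − 1) = max(0, 0.23) = 0.23
¬((β ∨ γ) ⊗ (α ∨ 0)) = 1 − 0.23 = 0.77
0 ∨ ¬((β ∨ γ) ⊗ (α ∨ 0)) = max(0.00, 0.77) = 0.77
¬(0 ∨ ¬((β ∨ γ) ⊗ (α ∨ 0))) = 1 − 0.77 = 0.23
¬¬(0 ∨ ¬((β ∨ γ) ⊗ (α ∨ 0))) = 1 − 0.23 = 0.77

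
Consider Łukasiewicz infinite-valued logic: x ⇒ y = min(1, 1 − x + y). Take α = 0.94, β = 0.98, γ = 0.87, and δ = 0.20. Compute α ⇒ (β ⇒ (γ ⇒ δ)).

0.41

γ ⇒ δ = min(1, 1 − 0.87 + 0.20) = min(1, 0.33) = 0.33
β ⇒ (γ ⇒ δ) = min(1, 1 − 0.98 + 0.33) = min(1, 0.35) = 0.35
α ⇒ (β ⇒ (γ ⇒ δ)) = min(1, 1 − 0.94 + 0.35) = min(1, 0.41) = 0.41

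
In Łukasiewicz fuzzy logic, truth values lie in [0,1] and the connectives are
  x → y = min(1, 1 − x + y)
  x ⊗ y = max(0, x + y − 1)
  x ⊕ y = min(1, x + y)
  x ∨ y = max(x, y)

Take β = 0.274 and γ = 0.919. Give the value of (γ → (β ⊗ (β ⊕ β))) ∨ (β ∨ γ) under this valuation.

β ⊕ β = min(1, 0.274 + 0.274) = min(1, 0.548) = 0.548
β ⊗ (β ⊕ β) = max(0, 0.274 + 0.548 − 1) = max(0, -0.178) = 0.000
γ → (β ⊗ (β ⊕ β)) = min(1, 1 − 0.919 + 0.000) = min(1, 0.081) = 0.081
β ∨ γ = max(0.274, 0.919) = 0.919
(γ → (β ⊗ (β ⊕ β))) ∨ (β ∨ γ) = max(0.081, 0.919) = 0.919

0.919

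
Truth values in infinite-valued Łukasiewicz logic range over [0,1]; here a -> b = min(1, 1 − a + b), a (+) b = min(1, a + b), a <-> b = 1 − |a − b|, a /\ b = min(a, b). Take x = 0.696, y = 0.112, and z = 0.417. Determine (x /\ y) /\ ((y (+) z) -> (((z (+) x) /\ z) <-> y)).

0.112

x /\ y = min(0.696, 0.112) = 0.112
y (+) z = min(1, 0.112 + 0.417) = min(1, 0.529) = 0.529
z (+) x = min(1, 0.417 + 0.696) = min(1, 1.113) = 1.000
(z (+) x) /\ z = min(1.000, 0.417) = 0.417
((z (+) x) /\ z) <-> y = 1 − |0.417 − 0.112| = 1 − 0.305 = 0.695
(y (+) z) -> (((z (+) x) /\ z) <-> y) = min(1, 1 − 0.529 + 0.695) = min(1, 1.166) = 1.000
(x /\ y) /\ ((y (+) z) -> (((z (+) x) /\ z) <-> y)) = min(0.112, 1.000) = 0.112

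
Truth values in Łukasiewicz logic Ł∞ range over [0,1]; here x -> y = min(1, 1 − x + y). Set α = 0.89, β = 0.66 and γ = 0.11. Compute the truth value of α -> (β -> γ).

β -> γ = min(1, 1 − 0.66 + 0.11) = min(1, 0.45) = 0.45
α -> (β -> γ) = min(1, 1 − 0.89 + 0.45) = min(1, 0.56) = 0.56

0.56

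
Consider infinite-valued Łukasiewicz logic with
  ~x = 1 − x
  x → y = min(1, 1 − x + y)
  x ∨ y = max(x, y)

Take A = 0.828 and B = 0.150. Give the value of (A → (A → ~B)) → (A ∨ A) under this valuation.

~B = 1 − 0.150 = 0.850
A → ~B = min(1, 1 − 0.828 + 0.850) = min(1, 1.022) = 1.000
A → (A → ~B) = min(1, 1 − 0.828 + 1.000) = min(1, 1.172) = 1.000
A ∨ A = max(0.828, 0.828) = 0.828
(A → (A → ~B)) → (A ∨ A) = min(1, 1 − 1.000 + 0.828) = min(1, 0.828) = 0.828

0.828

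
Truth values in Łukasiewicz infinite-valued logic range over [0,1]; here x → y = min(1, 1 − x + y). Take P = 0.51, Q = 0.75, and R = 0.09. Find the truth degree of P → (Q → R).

Q → R = min(1, 1 − 0.75 + 0.09) = min(1, 0.34) = 0.34
P → (Q → R) = min(1, 1 − 0.51 + 0.34) = min(1, 0.83) = 0.83

0.83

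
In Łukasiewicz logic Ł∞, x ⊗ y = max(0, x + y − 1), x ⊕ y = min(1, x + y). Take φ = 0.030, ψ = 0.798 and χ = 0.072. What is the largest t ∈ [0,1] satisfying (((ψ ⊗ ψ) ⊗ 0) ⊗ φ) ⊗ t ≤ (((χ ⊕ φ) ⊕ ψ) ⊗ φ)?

ψ ⊗ ψ = max(0, 0.798 + 0.798 − 1) = max(0, 0.596) = 0.596
(ψ ⊗ ψ) ⊗ 0 = max(0, 0.596 + 0.000 − 1) = max(0, -0.404) = 0.000
((ψ ⊗ ψ) ⊗ 0) ⊗ φ = max(0, 0.000 + 0.030 − 1) = max(0, -0.970) = 0.000
So the left factor is ((ψ ⊗ ψ) ⊗ 0) ⊗ φ = 0.000.
χ ⊕ φ = min(1, 0.072 + 0.030) = min(1, 0.102) = 0.102
(χ ⊕ φ) ⊕ ψ = min(1, 0.102 + 0.798) = min(1, 0.900) = 0.900
((χ ⊕ φ) ⊕ ψ) ⊗ φ = max(0, 0.900 + 0.030 − 1) = max(0, -0.070) = 0.000
So the right-hand bound is ((χ ⊕ φ) ⊕ ψ) ⊗ φ = 0.000.
The residuum of the Łukasiewicz t-norm gives the supremum: min(1, 1 − 0.000 + 0.000).
1 − 0.000 + 0.000 = 1.000, so t = min(1, 1.000) = 1.000.
Check: 0.000 ⊗ 1.000 = max(0, 0.000) = 0.000 ≤ 0.000.

1.000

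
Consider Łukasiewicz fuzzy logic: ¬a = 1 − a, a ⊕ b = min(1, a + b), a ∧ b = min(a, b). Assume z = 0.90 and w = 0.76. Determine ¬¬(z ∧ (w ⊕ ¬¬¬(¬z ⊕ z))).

¬z = 1 − 0.90 = 0.10
¬z ⊕ z = min(1, 0.10 + 0.90) = min(1, 1.00) = 1.00
¬(¬z ⊕ z) = 1 − 1.00 = 0.00
¬¬(¬z ⊕ z) = 1 − 0.00 = 1.00
¬¬¬(¬z ⊕ z) = 1 − 1.00 = 0.00
w ⊕ ¬¬¬(¬z ⊕ z) = min(1, 0.76 + 0.00) = min(1, 0.76) = 0.76
z ∧ (w ⊕ ¬¬¬(¬z ⊕ z)) = min(0.90, 0.76) = 0.76
¬(z ∧ (w ⊕ ¬¬¬(¬z ⊕ z))) = 1 − 0.76 = 0.24
¬¬(z ∧ (w ⊕ ¬¬¬(¬z ⊕ z))) = 1 − 0.24 = 0.76

0.76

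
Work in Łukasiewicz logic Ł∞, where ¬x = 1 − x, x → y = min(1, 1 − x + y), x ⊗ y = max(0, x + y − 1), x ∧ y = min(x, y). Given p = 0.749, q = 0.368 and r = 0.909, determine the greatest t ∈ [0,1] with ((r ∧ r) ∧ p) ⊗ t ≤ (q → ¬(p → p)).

r ∧ r = min(0.909, 0.909) = 0.909
(r ∧ r) ∧ p = min(0.909, 0.749) = 0.749
So the left factor is (r ∧ r) ∧ p = 0.749.
p → p = min(1, 1 − 0.749 + 0.749) = min(1, 1.000) = 1.000
¬(p → p) = 1 − 1.000 = 0.000
q → ¬(p → p) = min(1, 1 − 0.368 + 0.000) = min(1, 0.632) = 0.632
So the right-hand bound is q → ¬(p → p) = 0.632.
The residuum of the Łukasiewicz t-norm gives the supremum: min(1, 1 − 0.749 + 0.632).
1 − 0.749 + 0.632 = 0.883, so t = min(1, 0.883) = 0.883.
Check: 0.749 ⊗ 0.883 = max(0, 0.632) = 0.632 ≤ 0.632.

0.883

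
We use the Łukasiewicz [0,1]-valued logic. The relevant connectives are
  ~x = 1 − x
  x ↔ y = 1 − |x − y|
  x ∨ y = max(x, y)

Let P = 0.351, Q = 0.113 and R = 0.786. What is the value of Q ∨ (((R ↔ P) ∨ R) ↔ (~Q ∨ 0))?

R ↔ P = 1 − |0.786 − 0.351| = 1 − 0.435 = 0.565
(R ↔ P) ∨ R = max(0.565, 0.786) = 0.786
~Q = 1 − 0.113 = 0.887
~Q ∨ 0 = max(0.887, 0.000) = 0.887
((R ↔ P) ∨ R) ↔ (~Q ∨ 0) = 1 − |0.786 − 0.887| = 1 − 0.101 = 0.899
Q ∨ (((R ↔ P) ∨ R) ↔ (~Q ∨ 0)) = max(0.113, 0.899) = 0.899

0.899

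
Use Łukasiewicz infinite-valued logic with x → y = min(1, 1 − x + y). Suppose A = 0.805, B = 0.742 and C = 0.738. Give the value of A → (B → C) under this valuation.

1.000

B → C = min(1, 1 − 0.742 + 0.738) = min(1, 0.996) = 0.996
A → (B → C) = min(1, 1 − 0.805 + 0.996) = min(1, 1.191) = 1.000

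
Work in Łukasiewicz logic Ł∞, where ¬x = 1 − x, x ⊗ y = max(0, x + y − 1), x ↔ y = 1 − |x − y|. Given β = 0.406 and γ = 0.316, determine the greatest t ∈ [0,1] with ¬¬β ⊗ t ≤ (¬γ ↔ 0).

¬β = 1 − 0.406 = 0.594
¬¬β = 1 − 0.594 = 0.406
So the left factor is ¬¬β = 0.406.
¬γ = 1 − 0.316 = 0.684
¬γ ↔ 0 = 1 − |0.684 − 0.000| = 1 − 0.684 = 0.316
So the right-hand bound is ¬γ ↔ 0 = 0.316.
The residuum of the Łukasiewicz t-norm gives the supremum: min(1, 1 − 0.406 + 0.316).
1 − 0.406 + 0.316 = 0.910, so t = min(1, 0.910) = 0.910.
Check: 0.406 ⊗ 0.910 = max(0, 0.316) = 0.316 ≤ 0.316.

0.910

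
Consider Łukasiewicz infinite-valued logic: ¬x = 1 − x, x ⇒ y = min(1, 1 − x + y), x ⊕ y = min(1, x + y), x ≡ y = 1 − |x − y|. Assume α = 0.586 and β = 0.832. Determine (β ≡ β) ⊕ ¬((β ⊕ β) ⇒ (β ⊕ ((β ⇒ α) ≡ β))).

1.000

β ≡ β = 1 − |0.832 − 0.832| = 1 − 0.000 = 1.000
β ⊕ β = min(1, 0.832 + 0.832) = min(1, 1.664) = 1.000
β ⇒ α = min(1, 1 − 0.832 + 0.586) = min(1, 0.754) = 0.754
(β ⇒ α) ≡ β = 1 − |0.754 − 0.832| = 1 − 0.078 = 0.922
β ⊕ ((β ⇒ α) ≡ β) = min(1, 0.832 + 0.922) = min(1, 1.754) = 1.000
(β ⊕ β) ⇒ (β ⊕ ((β ⇒ α) ≡ β)) = min(1, 1 − 1.000 + 1.000) = min(1, 1.000) = 1.000
¬((β ⊕ β) ⇒ (β ⊕ ((β ⇒ α) ≡ β))) = 1 − 1.000 = 0.000
(β ≡ β) ⊕ ¬((β ⊕ β) ⇒ (β ⊕ ((β ⇒ α) ≡ β))) = min(1, 1.000 + 0.000) = min(1, 1.000) = 1.000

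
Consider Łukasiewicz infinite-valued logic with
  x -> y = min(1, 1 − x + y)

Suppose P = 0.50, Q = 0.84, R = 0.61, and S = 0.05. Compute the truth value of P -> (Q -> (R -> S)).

1.00

R -> S = min(1, 1 − 0.61 + 0.05) = min(1, 0.44) = 0.44
Q -> (R -> S) = min(1, 1 − 0.84 + 0.44) = min(1, 0.60) = 0.60
P -> (Q -> (R -> S)) = min(1, 1 − 0.50 + 0.60) = min(1, 1.10) = 1.00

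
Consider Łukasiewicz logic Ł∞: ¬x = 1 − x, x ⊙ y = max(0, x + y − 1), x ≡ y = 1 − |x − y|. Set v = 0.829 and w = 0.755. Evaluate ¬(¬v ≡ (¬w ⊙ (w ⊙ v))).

0.171

¬v = 1 − 0.829 = 0.171
¬w = 1 − 0.755 = 0.245
w ⊙ v = max(0, 0.755 + 0.829 − 1) = max(0, 0.584) = 0.584
¬w ⊙ (w ⊙ v) = max(0, 0.245 + 0.584 − 1) = max(0, -0.171) = 0.000
¬v ≡ (¬w ⊙ (w ⊙ v)) = 1 − |0.171 − 0.000| = 1 − 0.171 = 0.829
¬(¬v ≡ (¬w ⊙ (w ⊙ v))) = 1 − 0.829 = 0.171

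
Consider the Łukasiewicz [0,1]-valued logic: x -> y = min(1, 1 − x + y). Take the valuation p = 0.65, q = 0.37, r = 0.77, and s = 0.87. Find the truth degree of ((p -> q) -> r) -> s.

p -> q = min(1, 1 − 0.65 + 0.37) = min(1, 0.72) = 0.72
(p -> q) -> r = min(1, 1 − 0.72 + 0.77) = min(1, 1.05) = 1.00
((p -> q) -> r) -> s = min(1, 1 − 1.00 + 0.87) = min(1, 0.87) = 0.87

0.87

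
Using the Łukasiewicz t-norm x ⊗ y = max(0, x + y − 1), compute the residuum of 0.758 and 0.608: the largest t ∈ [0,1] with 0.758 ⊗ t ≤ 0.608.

0.850

The residuum of the Łukasiewicz t-norm gives the supremum: min(1, 1 − 0.758 + 0.608).
1 − 0.758 + 0.608 = 0.850, so t = min(1, 0.850) = 0.850.
Check: 0.758 ⊗ 0.850 = max(0, 0.608) = 0.608 ≤ 0.608.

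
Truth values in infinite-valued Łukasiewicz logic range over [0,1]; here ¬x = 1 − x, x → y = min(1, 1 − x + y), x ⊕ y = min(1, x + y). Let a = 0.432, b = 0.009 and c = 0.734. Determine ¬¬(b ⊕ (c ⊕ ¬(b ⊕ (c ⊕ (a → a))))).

a → a = min(1, 1 − 0.432 + 0.432) = min(1, 1.000) = 1.000
c ⊕ (a → a) = min(1, 0.734 + 1.000) = min(1, 1.734) = 1.000
b ⊕ (c ⊕ (a → a)) = min(1, 0.009 + 1.000) = min(1, 1.009) = 1.000
¬(b ⊕ (c ⊕ (a → a))) = 1 − 1.000 = 0.000
c ⊕ ¬(b ⊕ (c ⊕ (a → a))) = min(1, 0.734 + 0.000) = min(1, 0.734) = 0.734
b ⊕ (c ⊕ ¬(b ⊕ (c ⊕ (a → a)))) = min(1, 0.009 + 0.734) = min(1, 0.743) = 0.743
¬(b ⊕ (c ⊕ ¬(b ⊕ (c ⊕ (a → a))))) = 1 − 0.743 = 0.257
¬¬(b ⊕ (c ⊕ ¬(b ⊕ (c ⊕ (a → a))))) = 1 − 0.257 = 0.743

0.743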